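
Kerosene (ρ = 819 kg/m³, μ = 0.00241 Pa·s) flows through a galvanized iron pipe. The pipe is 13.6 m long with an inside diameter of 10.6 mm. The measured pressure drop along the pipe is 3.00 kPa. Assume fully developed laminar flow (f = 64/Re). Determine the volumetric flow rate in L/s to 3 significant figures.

For laminar flow, f = 64/Re with Re = ρVD/μ, so Darcy-Weisbach reduces to ΔP = 32μLV/D². Solving for V: V = ΔP·D²/(32μL) = 3000·(0.0106)²/(32·0.00241·13.6) = 0.3214 m/s.
Check: Re = ρVD/μ = 819·0.3214·0.0106/0.00241 = 1158 < 2300, so the laminar assumption holds.
Q = V·A = 0.3214·(π/4·0.0106²) = 2.836e-05 m³/s = 0.0284 L/s.

Q ≈ 0.0284 L/s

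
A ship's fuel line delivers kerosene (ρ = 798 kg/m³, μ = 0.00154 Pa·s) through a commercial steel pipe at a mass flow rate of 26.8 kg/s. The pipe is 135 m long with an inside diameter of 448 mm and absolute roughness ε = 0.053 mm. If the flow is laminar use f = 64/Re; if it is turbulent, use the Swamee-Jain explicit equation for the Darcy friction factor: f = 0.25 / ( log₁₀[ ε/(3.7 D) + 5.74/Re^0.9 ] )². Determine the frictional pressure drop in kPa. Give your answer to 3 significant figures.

ΔP ≈ 0.116 kPa

A = πD²/4 = π(0.448)²/4 = 0.1576 m²; mean velocity V = ṁ/(ρA) = 26.8/(798 · 0.1576) = 0.2131 m/s.
Reynolds number Re = ρVD/μ = 798 · 0.2131 · 0.448 / 0.00154 = 4.946e+04.
Re > 4000 → turbulent. Relative roughness ε/D = 5.3e-05/0.448 = 0.000118. Swamee-Jain: f = 0.25/(log₁₀[0.000118/3.7 + 5.74/4.946e+04^0.9])² = 0.25/(log₁₀[3.2e-05 + 0.000342])² = 0.25/(-3.427)² = 0.02129.
Darcy-Weisbach: ΔP = f(L/D)(ρV²/2) = 0.02129·(135/0.448)·(798·0.2131²/2) = 0.02129·301.3·18.11 = 116.2 Pa.
ΔP = 116.2 Pa = 0.116 kPa.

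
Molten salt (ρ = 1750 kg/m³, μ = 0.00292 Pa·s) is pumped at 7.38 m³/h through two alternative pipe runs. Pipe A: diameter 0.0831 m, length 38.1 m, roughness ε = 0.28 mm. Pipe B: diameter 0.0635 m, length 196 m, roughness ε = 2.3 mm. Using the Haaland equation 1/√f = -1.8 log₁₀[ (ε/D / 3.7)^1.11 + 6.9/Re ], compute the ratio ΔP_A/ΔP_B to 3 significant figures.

Pipe A: V = Q/A = 0.00205/0.005424 = 0.378 m/s; Re = 1.882e+04; ε/D = 0.00337; Haaland → f = 0.03205; ΔP_A = f(L/D)(ρV²/2) = 1837 Pa.
Pipe B: V = Q/A = 0.00205/0.003167 = 0.6473 m/s; Re = 2.463e+04; ε/D = 0.0362; Haaland → f = 0.06319; ΔP_B = f(L/D)(ρV²/2) = 7.151e+04 Pa.
ΔP_A/ΔP_B = 1837/7.151e+04 = 0.0257.

ΔP_A/ΔP_B ≈ 0.0257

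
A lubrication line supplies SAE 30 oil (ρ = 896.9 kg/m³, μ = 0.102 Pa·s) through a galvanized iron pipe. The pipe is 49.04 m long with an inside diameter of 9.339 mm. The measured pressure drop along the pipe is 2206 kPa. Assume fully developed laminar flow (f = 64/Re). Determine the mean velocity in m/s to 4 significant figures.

V ≈ 1.202 m/s

For laminar flow, f = 64/Re with Re = ρVD/μ, so Darcy-Weisbach reduces to ΔP = 32μLV/D². Solving for V: V = ΔP·D²/(32μL) = 2.206e+06·(0.009339)²/(32·0.102·49.04) = 1.202 m/s.
Check: Re = ρVD/μ = 896.9·1.202·0.009339/0.102 = 98.71 < 2300, so the laminar assumption holds.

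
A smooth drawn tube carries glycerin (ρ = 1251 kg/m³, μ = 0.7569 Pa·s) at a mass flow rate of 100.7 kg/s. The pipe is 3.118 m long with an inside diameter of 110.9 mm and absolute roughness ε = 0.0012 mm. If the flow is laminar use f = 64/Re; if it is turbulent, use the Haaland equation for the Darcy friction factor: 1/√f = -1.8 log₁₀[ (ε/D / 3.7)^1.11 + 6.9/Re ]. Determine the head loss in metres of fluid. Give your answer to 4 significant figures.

h_f ≈ 4.170 m

A = πD²/4 = π(0.1109)²/4 = 0.009659 m²; mean velocity V = ṁ/(ρA) = 100.7/(1251 · 0.009659) = 8.333 m/s.
Reynolds number Re = ρVD/μ = 1251 · 8.333 · 0.1109 / 0.757 = 1527.
Re < 2300 → laminar flow, so f = 64/Re = 64/1527 = 0.0419 (the turbulent correlation is not needed).
Darcy-Weisbach: ΔP = f(L/D)(ρV²/2) = 0.0419·(3.118/0.1109)·(1251·8.333²/2) = 0.0419·28.12·4.344e+04 = 5.117e+04 Pa.
Head loss h_f = ΔP/(ρg) = 5.117e+04/(1251·9.81) = 4.170 m.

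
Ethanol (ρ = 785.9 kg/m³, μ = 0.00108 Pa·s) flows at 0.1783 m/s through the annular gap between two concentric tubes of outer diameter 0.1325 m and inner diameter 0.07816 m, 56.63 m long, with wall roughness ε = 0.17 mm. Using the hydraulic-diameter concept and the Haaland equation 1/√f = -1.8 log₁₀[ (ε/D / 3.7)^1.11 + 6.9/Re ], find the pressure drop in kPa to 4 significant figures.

ΔP ≈ 0.4898 kPa

Hydraulic diameter D_h = 4A/P = D_o - D_i = 0.1325 - 0.07816 = 0.05434 m.
Re = ρVD_h/μ = 785.9·0.1783·0.05434/0.00108 = 7050.
ε/D_h = 0.00017/0.05434 = 0.00313; Haaland gives 1/√f = -1.8 log₁₀[0.000388+0.000979] = 5.156, so f = 0.03762.
ΔP = f(L/D_h)(ρV²/2) = 0.03762·56.63/0.05434·12.49 = 489.8 Pa.
ΔP = 0.4898 kPa.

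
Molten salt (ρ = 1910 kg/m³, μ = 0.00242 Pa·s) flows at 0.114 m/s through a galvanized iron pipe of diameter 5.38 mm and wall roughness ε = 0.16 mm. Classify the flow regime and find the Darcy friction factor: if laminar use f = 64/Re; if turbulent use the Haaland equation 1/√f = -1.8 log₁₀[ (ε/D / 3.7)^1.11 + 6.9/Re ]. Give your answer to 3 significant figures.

Re = ρVD/μ = 1910·0.114·0.00538/0.00242 = 484.1.
Re < 2300 → laminar, so f = 64/Re = 0.1322 (roughness is irrelevant in laminar flow).

f ≈ 0.132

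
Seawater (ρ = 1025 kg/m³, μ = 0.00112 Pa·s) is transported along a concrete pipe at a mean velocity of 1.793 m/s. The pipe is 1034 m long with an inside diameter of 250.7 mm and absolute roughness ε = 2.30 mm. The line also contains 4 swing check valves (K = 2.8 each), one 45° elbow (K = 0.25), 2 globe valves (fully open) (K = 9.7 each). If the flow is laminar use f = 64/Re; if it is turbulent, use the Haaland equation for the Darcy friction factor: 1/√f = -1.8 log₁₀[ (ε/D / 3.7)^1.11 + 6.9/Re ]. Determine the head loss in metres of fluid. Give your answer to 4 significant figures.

h_f ≈ 30.09 m

Reynolds number Re = ρVD/μ = 1025 · 1.793 · 0.2507 / 0.00112 = 4.114e+05.
Re > 4000 → turbulent. Relative roughness ε/D = 0.0023/0.2507 = 0.00917. Haaland: 1/√f = -1.8 log₁₀[(0.00917/3.7)^1.11 + 6.9/4.114e+05] = -1.8 log₁₀[0.00128 + 1.68e-05] = 5.196, so f = 0.03704.
Total minor-loss coefficient ΣK = 4·2.8 + 1·0.25 + 2·9.7 = 30.8.
ΔP = [f·L/D + ΣK]·(ρV²/2) = [0.03704·1034/0.2507 + 30.8]·(1025·1.793²/2) = [152.8 + 30.8]·1648 = 3.025e+05 Pa.
Head loss h_f = ΔP/(ρg) = 3.025e+05/(1025·9.81) = 30.09 m.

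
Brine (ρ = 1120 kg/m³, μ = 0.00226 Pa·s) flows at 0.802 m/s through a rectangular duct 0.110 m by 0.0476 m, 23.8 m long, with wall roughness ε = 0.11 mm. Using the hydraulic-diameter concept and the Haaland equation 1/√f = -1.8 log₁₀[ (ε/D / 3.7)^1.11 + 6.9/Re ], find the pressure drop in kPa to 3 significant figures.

ΔP ≈ 3.56 kPa

Hydraulic diameter D_h = 4A/P = 4·(0.11·0.0476)/(2·(0.11+0.0476)) = 0.02094/0.3152 = 0.06645 m.
Re = ρVD_h/μ = 1120·0.802·0.06645/0.00226 = 2.641e+04.
ε/D_h = 0.00011/0.06645 = 0.00166; Haaland gives 1/√f = -1.8 log₁₀[0.000192+0.000261] = 6.019, so f = 0.0276.
ΔP = f(L/D_h)(ρV²/2) = 0.0276·23.8/0.06645·360.2 = 3561 Pa.
ΔP = 3.56 kPa.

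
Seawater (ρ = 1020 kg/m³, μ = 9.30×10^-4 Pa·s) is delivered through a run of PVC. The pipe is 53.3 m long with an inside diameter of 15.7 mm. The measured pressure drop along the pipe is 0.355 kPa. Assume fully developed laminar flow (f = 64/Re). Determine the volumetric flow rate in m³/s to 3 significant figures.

For laminar flow, f = 64/Re with Re = ρVD/μ, so Darcy-Weisbach reduces to ΔP = 32μLV/D². Solving for V: V = ΔP·D²/(32μL) = 355·(0.0157)²/(32·0.00093·53.3) = 0.05517 m/s.
Check: Re = ρVD/μ = 1020·0.05517·0.0157/0.00093 = 949.9 < 2300, so the laminar assumption holds.
Q = V·A = 0.05517·(π/4·0.0157²) = 1.068e-05 m³/s = 1.07×10^-5 m³/s.

Q ≈ 1.07×10^-5 m³/s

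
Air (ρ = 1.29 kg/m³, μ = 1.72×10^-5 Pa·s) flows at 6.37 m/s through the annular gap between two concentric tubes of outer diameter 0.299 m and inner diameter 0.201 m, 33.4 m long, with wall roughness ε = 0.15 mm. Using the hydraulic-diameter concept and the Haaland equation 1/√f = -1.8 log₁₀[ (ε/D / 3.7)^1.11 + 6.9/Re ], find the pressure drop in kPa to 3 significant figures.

Hydraulic diameter D_h = 4A/P = D_o - D_i = 0.299 - 0.201 = 0.098 m.
Re = ρVD_h/μ = 1.29·6.37·0.098/1.72e-05 = 4.682e+04.
ε/D_h = 0.00015/0.098 = 0.00153; Haaland gives 1/√f = -1.8 log₁₀[0.000176+0.000147] = 6.284, so f = 0.02533.
ΔP = f(L/D_h)(ρV²/2) = 0.02533·33.4/0.098·26.17 = 225.9 Pa.
ΔP = 0.226 kPa.

ΔP ≈ 0.226 kPa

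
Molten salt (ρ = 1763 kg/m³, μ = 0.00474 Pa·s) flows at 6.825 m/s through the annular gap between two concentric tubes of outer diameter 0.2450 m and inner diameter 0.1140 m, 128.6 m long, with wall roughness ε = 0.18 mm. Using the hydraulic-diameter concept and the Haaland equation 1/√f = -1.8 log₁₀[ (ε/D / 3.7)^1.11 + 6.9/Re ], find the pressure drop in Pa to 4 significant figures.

ΔP ≈ 883200 Pa

Hydraulic diameter D_h = 4A/P = D_o - D_i = 0.245 - 0.114 = 0.131 m.
Re = ρVD_h/μ = 1763·6.825·0.131/0.00474 = 3.325e+05.
ε/D_h = 0.00018/0.131 = 0.00137; Haaland gives 1/√f = -1.8 log₁₀[0.000156+2.07e-05] = 6.756, so f = 0.02191.
ΔP = f(L/D_h)(ρV²/2) = 0.02191·128.6/0.131·4.106e+04 = 8.832e+05 Pa.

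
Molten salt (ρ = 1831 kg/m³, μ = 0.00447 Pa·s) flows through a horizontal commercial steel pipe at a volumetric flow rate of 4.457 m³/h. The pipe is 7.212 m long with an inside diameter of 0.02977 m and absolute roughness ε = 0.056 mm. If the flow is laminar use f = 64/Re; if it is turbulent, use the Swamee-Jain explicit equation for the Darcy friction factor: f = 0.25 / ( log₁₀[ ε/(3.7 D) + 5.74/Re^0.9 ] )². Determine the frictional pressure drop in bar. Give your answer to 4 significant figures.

Q = 4.457 m³/h = 4.457/3600 = 0.001238 m³/s.
Cross-sectional area A = πD²/4 = π(0.02977)²/4 = 0.0006961 m²; mean velocity V = Q/A = 0.001238/0.0006961 = 1.779 m/s.
Reynolds number Re = ρVD/μ = 1831 · 1.779 · 0.02977 / 0.00447 = 2.169e+04.
Re > 4000 → turbulent. Relative roughness ε/D = 5.6e-05/0.02977 = 0.00188. Swamee-Jain: f = 0.25/(log₁₀[0.00188/3.7 + 5.74/2.169e+04^0.9])² = 0.25/(log₁₀[0.000508 + 0.000718])² = 0.25/(-2.911)² = 0.0295.
Darcy-Weisbach: ΔP = f(L/D)(ρV²/2) = 0.0295·(7.212/0.02977)·(1831·1.779²/2) = 0.0295·242.3·2896 = 2.07e+04 Pa.
ΔP = 2.07e+04 Pa = 0.2070 bar.

ΔP ≈ 0.2070 bar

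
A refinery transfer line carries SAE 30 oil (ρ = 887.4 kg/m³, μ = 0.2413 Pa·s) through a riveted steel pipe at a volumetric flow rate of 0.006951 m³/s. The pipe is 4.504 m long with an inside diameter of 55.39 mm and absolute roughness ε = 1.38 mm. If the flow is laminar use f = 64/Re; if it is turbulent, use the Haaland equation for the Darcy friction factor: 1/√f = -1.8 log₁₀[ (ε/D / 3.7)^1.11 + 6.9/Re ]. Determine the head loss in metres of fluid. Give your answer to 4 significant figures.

h_f ≈ 3.756 m

Cross-sectional area A = πD²/4 = π(0.05539)²/4 = 0.00241 m²; mean velocity V = Q/A = 0.006951/0.00241 = 2.885 m/s.
Reynolds number Re = ρVD/μ = 887.4 · 2.885 · 0.05539 / 0.241 = 587.6.
Re < 2300 → laminar flow, so f = 64/Re = 64/587.6 = 0.1089 (the turbulent correlation is not needed).
Darcy-Weisbach: ΔP = f(L/D)(ρV²/2) = 0.1089·(4.504/0.05539)·(887.4·2.885²/2) = 0.1089·81.31·3692 = 3.27e+04 Pa.
Head loss h_f = ΔP/(ρg) = 3.27e+04/(887.4·9.81) = 3.756 m.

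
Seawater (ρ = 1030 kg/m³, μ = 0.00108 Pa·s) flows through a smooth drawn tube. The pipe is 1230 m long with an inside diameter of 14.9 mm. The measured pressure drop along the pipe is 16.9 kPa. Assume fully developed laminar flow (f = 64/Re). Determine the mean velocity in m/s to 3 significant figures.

V ≈ 0.0883 m/s

For laminar flow, f = 64/Re with Re = ρVD/μ, so Darcy-Weisbach reduces to ΔP = 32μLV/D². Solving for V: V = ΔP·D²/(32μL) = 1.69e+04·(0.0149)²/(32·0.00108·1230) = 0.08826 m/s.
Check: Re = ρVD/μ = 1030·0.08826·0.0149/0.00108 = 1254 < 2300, so the laminar assumption holds.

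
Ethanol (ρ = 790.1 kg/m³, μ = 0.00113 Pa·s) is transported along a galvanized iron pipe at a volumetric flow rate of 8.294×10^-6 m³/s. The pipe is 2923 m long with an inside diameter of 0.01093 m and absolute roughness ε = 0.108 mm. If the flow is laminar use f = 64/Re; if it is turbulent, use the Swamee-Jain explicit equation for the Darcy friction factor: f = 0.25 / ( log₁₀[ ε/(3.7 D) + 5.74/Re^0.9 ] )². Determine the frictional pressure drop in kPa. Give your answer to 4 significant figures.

ΔP ≈ 78.21 kPa

Cross-sectional area A = πD²/4 = π(0.01093)²/4 = 9.383e-05 m²; mean velocity V = Q/A = 8.294e-06/9.383e-05 = 0.0884 m/s.
Reynolds number Re = ρVD/μ = 790.1 · 0.0884 · 0.01093 / 0.00113 = 675.6.
Re < 2300 → laminar flow, so f = 64/Re = 64/675.6 = 0.09474 (the turbulent correlation is not needed).
Darcy-Weisbach: ΔP = f(L/D)(ρV²/2) = 0.09474·(2923/0.01093)·(790.1·0.0884²/2) = 0.09474·2.674e+05·3.087 = 7.821e+04 Pa.
ΔP = 7.821e+04 Pa = 78.21 kPa.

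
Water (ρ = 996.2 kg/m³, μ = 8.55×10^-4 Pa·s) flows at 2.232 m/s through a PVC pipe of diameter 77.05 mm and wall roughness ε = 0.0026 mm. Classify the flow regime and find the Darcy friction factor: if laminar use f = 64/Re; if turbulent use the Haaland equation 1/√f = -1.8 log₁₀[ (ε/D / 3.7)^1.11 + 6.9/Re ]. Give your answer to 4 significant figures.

f ≈ 0.01571

Re = ρVD/μ = 996.2·2.232·0.07705/0.000855 = 2.004e+05.
Re > 4000 → turbulent. ε/D = 2.6e-06/0.07705 = 3.37e-05; Haaland: 1/√f = -1.8 log₁₀[2.54e-06 + 3.44e-05] = 7.978, so f = 0.01571.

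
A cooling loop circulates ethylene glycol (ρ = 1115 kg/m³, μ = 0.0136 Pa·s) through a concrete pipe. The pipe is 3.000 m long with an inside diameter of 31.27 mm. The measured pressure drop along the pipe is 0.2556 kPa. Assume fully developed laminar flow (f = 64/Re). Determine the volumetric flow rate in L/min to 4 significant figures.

Q ≈ 8.821 L/min

For laminar flow, f = 64/Re with Re = ρVD/μ, so Darcy-Weisbach reduces to ΔP = 32μLV/D². Solving for V: V = ΔP·D²/(32μL) = 255.6·(0.03127)²/(32·0.0136·3) = 0.1914 m/s.
Check: Re = ρVD/μ = 1115·0.1914·0.03127/0.0136 = 490.8 < 2300, so the laminar assumption holds.
Q = V·A = 0.1914·(π/4·0.03127²) = 0.000147 m³/s = 8.821 L/min.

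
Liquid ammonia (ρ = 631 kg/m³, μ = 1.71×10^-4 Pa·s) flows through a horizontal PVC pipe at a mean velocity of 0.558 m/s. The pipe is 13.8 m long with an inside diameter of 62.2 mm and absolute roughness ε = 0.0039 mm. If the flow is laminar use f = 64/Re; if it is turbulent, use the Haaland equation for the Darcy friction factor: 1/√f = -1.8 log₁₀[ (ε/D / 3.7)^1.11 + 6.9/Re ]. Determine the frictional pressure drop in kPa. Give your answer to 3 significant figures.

ΔP ≈ 0.376 kPa

Reynolds number Re = ρVD/μ = 631 · 0.558 · 0.0622 / 0.000171 = 1.281e+05.
Re > 4000 → turbulent. Relative roughness ε/D = 3.9e-06/0.0622 = 6.27e-05. Haaland: 1/√f = -1.8 log₁₀[(6.27e-05/3.7)^1.11 + 6.9/1.281e+05] = -1.8 log₁₀[5.06e-06 + 5.39e-05] = 7.613, so f = 0.01725.
Darcy-Weisbach: ΔP = f(L/D)(ρV²/2) = 0.01725·(13.8/0.0622)·(631·0.558²/2) = 0.01725·221.9·98.24 = 376 Pa.
ΔP = 376 Pa = 0.376 kPa.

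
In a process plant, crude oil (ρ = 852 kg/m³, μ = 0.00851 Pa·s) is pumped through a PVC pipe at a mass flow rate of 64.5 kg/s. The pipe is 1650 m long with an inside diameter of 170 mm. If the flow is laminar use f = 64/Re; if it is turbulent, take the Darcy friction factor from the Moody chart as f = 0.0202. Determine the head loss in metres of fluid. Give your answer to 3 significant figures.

h_f ≈ 111 m

A = πD²/4 = π(0.17)²/4 = 0.0227 m²; mean velocity V = ṁ/(ρA) = 64.5/(852 · 0.0227) = 3.335 m/s.
Reynolds number Re = ρVD/μ = 852 · 3.335 · 0.17 / 0.00851 = 5.677e+04.
Re > 4000 → turbulent; use the Moody-chart value f = 0.0202.
Darcy-Weisbach: ΔP = f(L/D)(ρV²/2) = 0.0202·(1650/0.17)·(852·3.335²/2) = 0.0202·9706·4739 = 9.291e+05 Pa.
Head loss h_f = ΔP/(ρg) = 9.291e+05/(852·9.81) = 111 m.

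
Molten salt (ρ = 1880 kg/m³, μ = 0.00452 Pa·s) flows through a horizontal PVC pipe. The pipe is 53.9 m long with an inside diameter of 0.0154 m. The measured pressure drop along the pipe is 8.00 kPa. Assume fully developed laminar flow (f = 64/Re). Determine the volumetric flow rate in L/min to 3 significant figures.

Q ≈ 2.72 L/min

For laminar flow, f = 64/Re with Re = ρVD/μ, so Darcy-Weisbach reduces to ΔP = 32μLV/D². Solving for V: V = ΔP·D²/(32μL) = 8000·(0.0154)²/(32·0.00452·53.9) = 0.2434 m/s.
Check: Re = ρVD/μ = 1880·0.2434·0.0154/0.00452 = 1559 < 2300, so the laminar assumption holds.
Q = V·A = 0.2434·(π/4·0.0154²) = 4.533e-05 m³/s = 2.72 L/min.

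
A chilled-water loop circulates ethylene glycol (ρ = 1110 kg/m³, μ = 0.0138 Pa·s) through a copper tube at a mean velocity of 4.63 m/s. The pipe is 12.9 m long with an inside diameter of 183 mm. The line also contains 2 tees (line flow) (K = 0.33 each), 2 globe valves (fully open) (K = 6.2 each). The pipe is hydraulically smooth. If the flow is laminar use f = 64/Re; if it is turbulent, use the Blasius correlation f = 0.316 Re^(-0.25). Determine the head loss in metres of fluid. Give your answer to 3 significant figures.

h_f ≈ 15.8 m

Reynolds number Re = ρVD/μ = 1110 · 4.63 · 0.183 / 0.0138 = 6.815e+04.
Re > 4000 → turbulent. Smooth-pipe (Blasius): f = 0.316 Re^(-0.25) = 0.316/(6.815e+04)^0.25 = 0.01956.
Total minor-loss coefficient ΣK = 2·0.33 + 2·6.2 = 13.1.
ΔP = [f·L/D + ΣK]·(ρV²/2) = [0.01956·12.9/0.183 + 13.1]·(1110·4.63²/2) = [1.379 + 13.1]·1.19e+04 = 1.718e+05 Pa.
Head loss h_f = ΔP/(ρg) = 1.718e+05/(1110·9.81) = 15.8 m.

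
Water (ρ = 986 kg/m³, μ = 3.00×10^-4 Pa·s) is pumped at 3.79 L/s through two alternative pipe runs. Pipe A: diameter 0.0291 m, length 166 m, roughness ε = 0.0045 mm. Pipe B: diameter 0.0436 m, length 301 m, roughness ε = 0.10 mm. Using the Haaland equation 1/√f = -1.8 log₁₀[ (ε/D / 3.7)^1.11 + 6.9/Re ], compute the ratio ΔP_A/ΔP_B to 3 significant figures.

Pipe A: V = Q/A = 0.00379/0.0006651 = 5.699 m/s; Re = 5.45e+05; ε/D = 0.000155; Haaland → f = 0.01473; ΔP_A = f(L/D)(ρV²/2) = 1.345e+06 Pa.
Pipe B: V = Q/A = 0.00379/0.001493 = 2.538 m/s; Re = 3.638e+05; ε/D = 0.00229; Haaland → f = 0.02475; ΔP_B = f(L/D)(ρV²/2) = 5.427e+05 Pa.
ΔP_A/ΔP_B = 1.345e+06/5.427e+05 = 2.48.

ΔP_A/ΔP_B ≈ 2.48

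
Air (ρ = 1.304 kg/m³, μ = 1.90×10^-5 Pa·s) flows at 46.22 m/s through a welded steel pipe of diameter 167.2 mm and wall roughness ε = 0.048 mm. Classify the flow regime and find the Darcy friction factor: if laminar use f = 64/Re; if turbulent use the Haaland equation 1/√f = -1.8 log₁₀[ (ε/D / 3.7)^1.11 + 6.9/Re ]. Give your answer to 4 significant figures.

f ≈ 0.01599

Re = ρVD/μ = 1.304·46.22·0.1672/1.9e-05 = 5.304e+05.
Re > 4000 → turbulent. ε/D = 4.8e-05/0.1672 = 0.000287; Haaland: 1/√f = -1.8 log₁₀[2.74e-05 + 1.3e-05] = 7.908, so f = 0.01599.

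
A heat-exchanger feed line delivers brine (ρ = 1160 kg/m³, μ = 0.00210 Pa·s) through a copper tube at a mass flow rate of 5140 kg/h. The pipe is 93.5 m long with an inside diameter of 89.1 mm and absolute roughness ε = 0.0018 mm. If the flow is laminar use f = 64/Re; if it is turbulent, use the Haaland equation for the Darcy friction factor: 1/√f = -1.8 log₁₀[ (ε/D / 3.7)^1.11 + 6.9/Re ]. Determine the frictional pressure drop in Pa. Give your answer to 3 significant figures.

ΔP ≈ 739 Pa

ṁ = 5140 kg/h = 5140/3600 = 1.428 kg/s.
A = πD²/4 = π(0.0891)²/4 = 0.006235 m²; mean velocity V = ṁ/(ρA) = 1.428/(1160 · 0.006235) = 0.1974 m/s.
Reynolds number Re = ρVD/μ = 1160 · 0.1974 · 0.0891 / 0.0021 = 9716.
Re > 4000 → turbulent. Relative roughness ε/D = 1.8e-06/0.0891 = 2.02e-05. Haaland: 1/√f = -1.8 log₁₀[(2.02e-05/3.7)^1.11 + 6.9/9716] = -1.8 log₁₀[1.44e-06 + 0.00071] = 5.666, so f = 0.03115.
Darcy-Weisbach: ΔP = f(L/D)(ρV²/2) = 0.03115·(93.5/0.0891)·(1160·0.1974²/2) = 0.03115·1049·22.6 = 738.8 Pa.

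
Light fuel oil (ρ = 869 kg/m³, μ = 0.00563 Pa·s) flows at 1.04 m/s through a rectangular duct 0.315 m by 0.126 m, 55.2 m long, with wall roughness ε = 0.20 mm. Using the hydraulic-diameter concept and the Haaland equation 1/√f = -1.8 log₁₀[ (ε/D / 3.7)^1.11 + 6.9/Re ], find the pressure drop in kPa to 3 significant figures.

ΔP ≈ 3.76 kPa

Hydraulic diameter D_h = 4A/P = 4·(0.315·0.126)/(2·(0.315+0.126)) = 0.1588/0.882 = 0.18 m.
Re = ρVD_h/μ = 869·1.04·0.18/0.00563 = 2.889e+04.
ε/D_h = 0.0002/0.18 = 0.00111; Haaland gives 1/√f = -1.8 log₁₀[0.000123+0.000239] = 6.195, so f = 0.02606.
ΔP = f(L/D_h)(ρV²/2) = 0.02606·55.2/0.18·470 = 3756 Pa.
ΔP = 3.76 kPa.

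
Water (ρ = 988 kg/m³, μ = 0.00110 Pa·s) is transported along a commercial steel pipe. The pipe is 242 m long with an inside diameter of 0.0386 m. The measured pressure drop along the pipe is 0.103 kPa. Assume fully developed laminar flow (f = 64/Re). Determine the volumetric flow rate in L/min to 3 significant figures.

Q ≈ 1.26 L/min

For laminar flow, f = 64/Re with Re = ρVD/μ, so Darcy-Weisbach reduces to ΔP = 32μLV/D². Solving for V: V = ΔP·D²/(32μL) = 103·(0.0386)²/(32·0.0011·242) = 0.01802 m/s.
Check: Re = ρVD/μ = 988·0.01802·0.0386/0.0011 = 624.6 < 2300, so the laminar assumption holds.
Q = V·A = 0.01802·(π/4·0.0386²) = 2.108e-05 m³/s = 1.26 L/min.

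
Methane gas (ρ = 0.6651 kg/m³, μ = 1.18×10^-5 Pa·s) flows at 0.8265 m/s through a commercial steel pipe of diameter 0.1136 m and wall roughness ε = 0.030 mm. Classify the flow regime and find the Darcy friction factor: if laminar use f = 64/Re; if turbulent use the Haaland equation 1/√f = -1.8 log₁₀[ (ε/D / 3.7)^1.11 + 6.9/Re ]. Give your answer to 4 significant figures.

f ≈ 0.03730

Re = ρVD/μ = 0.6651·0.8265·0.1136/1.18e-05 = 5292.
Re > 4000 → turbulent. ε/D = 3e-05/0.1136 = 0.000264; Haaland: 1/√f = -1.8 log₁₀[2.5e-05 + 0.0013] = 5.178, so f = 0.0373.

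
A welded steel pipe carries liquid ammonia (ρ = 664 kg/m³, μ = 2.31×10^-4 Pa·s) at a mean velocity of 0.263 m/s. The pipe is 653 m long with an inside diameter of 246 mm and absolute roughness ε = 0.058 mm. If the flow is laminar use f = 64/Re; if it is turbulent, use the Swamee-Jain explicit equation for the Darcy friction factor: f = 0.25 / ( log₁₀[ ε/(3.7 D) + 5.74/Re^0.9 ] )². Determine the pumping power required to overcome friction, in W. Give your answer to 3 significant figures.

P ≈ 13.4 W

Reynolds number Re = ρVD/μ = 664 · 0.263 · 0.246 / 0.000231 = 1.86e+05.
Re > 4000 → turbulent. Relative roughness ε/D = 5.8e-05/0.246 = 0.000236. Swamee-Jain: f = 0.25/(log₁₀[0.000236/3.7 + 5.74/1.86e+05^0.9])² = 0.25/(log₁₀[6.37e-05 + 0.000104])² = 0.25/(-3.776)² = 0.01754.
Darcy-Weisbach: ΔP = f(L/D)(ρV²/2) = 0.01754·(653/0.246)·(664·0.263²/2) = 0.01754·2654·22.96 = 1069 Pa.
Q = V·A = 0.263·0.04753 = 0.0125 m³/s.
Pumping power P = QΔP = 0.0125·1069 = 13.36 W = 13.4 W.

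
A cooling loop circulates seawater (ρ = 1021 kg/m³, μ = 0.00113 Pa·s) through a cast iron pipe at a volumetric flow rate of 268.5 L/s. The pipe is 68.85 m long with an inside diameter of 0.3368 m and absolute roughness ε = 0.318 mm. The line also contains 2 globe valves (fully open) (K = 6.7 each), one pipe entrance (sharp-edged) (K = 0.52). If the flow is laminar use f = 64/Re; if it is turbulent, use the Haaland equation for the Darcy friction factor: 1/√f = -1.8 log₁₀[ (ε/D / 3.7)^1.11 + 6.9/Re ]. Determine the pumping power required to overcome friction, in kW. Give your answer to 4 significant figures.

P ≈ 22.34 kW

Q = 268.5 L/s = 268.5/1000 = 0.2685 m³/s.
Cross-sectional area A = πD²/4 = π(0.3368)²/4 = 0.08909 m²; mean velocity V = Q/A = 0.2685/0.08909 = 3.014 m/s.
Reynolds number Re = ρVD/μ = 1021 · 3.014 · 0.3368 / 0.00113 = 9.171e+05.
Re > 4000 → turbulent. Relative roughness ε/D = 0.000318/0.3368 = 0.000944. Haaland: 1/√f = -1.8 log₁₀[(0.000944/3.7)^1.11 + 6.9/9.171e+05] = -1.8 log₁₀[0.000103 + 7.52e-06] = 7.124, so f = 0.0197.
Total minor-loss coefficient ΣK = 2·6.7 + 1·0.52 = 13.9.
ΔP = [f·L/D + ΣK]·(ρV²/2) = [0.0197·68.85/0.3368 + 13.9]·(1021·3.014²/2) = [4.028 + 13.9]·4637 = 8.322e+04 Pa.
Pumping power P = QΔP = 0.2685·8.322e+04 = 22345 W = 22.34 kW.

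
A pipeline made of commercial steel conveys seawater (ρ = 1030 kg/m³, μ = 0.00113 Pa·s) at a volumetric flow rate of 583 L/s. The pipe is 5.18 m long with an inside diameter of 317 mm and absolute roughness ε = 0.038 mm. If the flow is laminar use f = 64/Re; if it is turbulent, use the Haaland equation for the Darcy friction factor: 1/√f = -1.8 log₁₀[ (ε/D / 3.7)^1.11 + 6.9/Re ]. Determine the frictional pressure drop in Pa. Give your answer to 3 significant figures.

Q = 583 L/s = 583/1000 = 0.583 m³/s.
Cross-sectional area A = πD²/4 = π(0.317)²/4 = 0.07892 m²; mean velocity V = Q/A = 0.583/0.07892 = 7.387 m/s.
Reynolds number Re = ρVD/μ = 1030 · 7.387 · 0.317 / 0.00113 = 2.134e+06.
Re > 4000 → turbulent. Relative roughness ε/D = 3.8e-05/0.317 = 0.00012. Haaland: 1/√f = -1.8 log₁₀[(0.00012/3.7)^1.11 + 6.9/2.134e+06] = -1.8 log₁₀[1.04e-05 + 3.23e-06] = 8.758, so f = 0.01304.
Darcy-Weisbach: ΔP = f(L/D)(ρV²/2) = 0.01304·(5.18/0.317)·(1030·7.387²/2) = 0.01304·16.34·2.81e+04 = 5986 Pa.

ΔP ≈ 5990 Pa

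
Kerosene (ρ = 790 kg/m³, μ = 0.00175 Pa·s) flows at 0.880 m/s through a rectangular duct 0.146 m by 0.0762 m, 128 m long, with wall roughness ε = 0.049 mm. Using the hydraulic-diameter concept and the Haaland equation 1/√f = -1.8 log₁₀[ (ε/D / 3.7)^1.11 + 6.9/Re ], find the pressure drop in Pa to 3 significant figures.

ΔP ≈ 9050 Pa

Hydraulic diameter D_h = 4A/P = 4·(0.146·0.0762)/(2·(0.146+0.0762)) = 0.0445/0.4444 = 0.1001 m.
Re = ρVD_h/μ = 790·0.88·0.1001/0.00175 = 3.978e+04.
ε/D_h = 4.9e-05/0.1001 = 0.000489; Haaland gives 1/√f = -1.8 log₁₀[4.95e-05+0.000173] = 6.573, so f = 0.02314.
ΔP = f(L/D_h)(ρV²/2) = 0.02314·128/0.1001·305.9 = 9050 Pa.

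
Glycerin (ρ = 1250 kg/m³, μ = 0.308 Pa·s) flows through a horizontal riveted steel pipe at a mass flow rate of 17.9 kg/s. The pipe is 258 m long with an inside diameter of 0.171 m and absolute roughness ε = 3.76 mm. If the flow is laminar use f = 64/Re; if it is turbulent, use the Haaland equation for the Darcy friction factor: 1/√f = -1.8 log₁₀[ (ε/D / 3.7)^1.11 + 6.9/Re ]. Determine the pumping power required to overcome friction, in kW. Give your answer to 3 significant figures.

A = πD²/4 = π(0.171)²/4 = 0.02297 m²; mean velocity V = ṁ/(ρA) = 17.9/(1250 · 0.02297) = 0.6235 m/s.
Reynolds number Re = ρVD/μ = 1250 · 0.6235 · 0.171 / 0.308 = 432.7.
Re < 2300 → laminar flow, so f = 64/Re = 64/432.7 = 0.1479 (the turbulent correlation is not needed).
Darcy-Weisbach: ΔP = f(L/D)(ρV²/2) = 0.1479·(258/0.171)·(1250·0.6235²/2) = 0.1479·1509·243 = 5.422e+04 Pa.
Q = ṁ/ρ = 17.9/1250 = 0.01432 m³/s.
Pumping power P = QΔP = 0.01432·5.422e+04 = 776.5 W = 0.776 kW.

P ≈ 0.776 kW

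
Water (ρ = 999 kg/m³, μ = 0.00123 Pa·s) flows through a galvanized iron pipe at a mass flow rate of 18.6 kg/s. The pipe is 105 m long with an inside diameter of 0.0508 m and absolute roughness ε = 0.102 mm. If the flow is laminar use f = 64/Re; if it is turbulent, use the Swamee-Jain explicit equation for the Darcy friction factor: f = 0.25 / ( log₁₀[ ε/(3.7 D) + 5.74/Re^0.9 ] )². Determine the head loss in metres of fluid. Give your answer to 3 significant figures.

h_f ≈ 214 m

A = πD²/4 = π(0.0508)²/4 = 0.002027 m²; mean velocity V = ṁ/(ρA) = 18.6/(999 · 0.002027) = 9.186 m/s.
Reynolds number Re = ρVD/μ = 999 · 9.186 · 0.0508 / 0.00123 = 3.79e+05.
Re > 4000 → turbulent. Relative roughness ε/D = 0.000102/0.0508 = 0.00201. Swamee-Jain: f = 0.25/(log₁₀[0.00201/3.7 + 5.74/3.79e+05^0.9])² = 0.25/(log₁₀[0.000543 + 5.47e-05])² = 0.25/(-3.224)² = 0.02406.
Darcy-Weisbach: ΔP = f(L/D)(ρV²/2) = 0.02406·(105/0.0508)·(999·9.186²/2) = 0.02406·2067·4.215e+04 = 2.096e+06 Pa.
Head loss h_f = ΔP/(ρg) = 2.096e+06/(999·9.81) = 214 m.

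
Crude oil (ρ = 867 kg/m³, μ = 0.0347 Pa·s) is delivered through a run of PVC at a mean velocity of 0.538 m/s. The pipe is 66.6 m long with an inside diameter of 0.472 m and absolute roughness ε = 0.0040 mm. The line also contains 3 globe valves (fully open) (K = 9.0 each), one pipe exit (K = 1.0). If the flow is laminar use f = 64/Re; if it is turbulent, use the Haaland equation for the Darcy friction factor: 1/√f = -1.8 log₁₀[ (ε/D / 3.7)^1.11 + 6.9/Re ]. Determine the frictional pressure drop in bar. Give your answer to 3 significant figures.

ΔP ≈ 0.0414 bar

Reynolds number Re = ρVD/μ = 867 · 0.538 · 0.472 / 0.0347 = 6345.
Re > 4000 → turbulent. Relative roughness ε/D = 4e-06/0.472 = 8.47e-06. Haaland: 1/√f = -1.8 log₁₀[(8.47e-06/3.7)^1.11 + 6.9/6345] = -1.8 log₁₀[5.49e-07 + 0.00109] = 5.334, so f = 0.03515.
Total minor-loss coefficient ΣK = 3·9 + 1·1 = 28.
ΔP = [f·L/D + ΣK]·(ρV²/2) = [0.03515·66.6/0.472 + 28]·(867·0.538²/2) = [4.959 + 28]·125.5 = 4136 Pa.
ΔP = 4136 Pa = 0.0414 bar.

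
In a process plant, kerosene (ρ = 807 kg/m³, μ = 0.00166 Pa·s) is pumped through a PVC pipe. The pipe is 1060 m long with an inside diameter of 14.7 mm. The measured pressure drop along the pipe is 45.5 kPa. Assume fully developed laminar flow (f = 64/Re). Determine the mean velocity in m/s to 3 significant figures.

For laminar flow, f = 64/Re with Re = ρVD/μ, so Darcy-Weisbach reduces to ΔP = 32μLV/D². Solving for V: V = ΔP·D²/(32μL) = 4.55e+04·(0.0147)²/(32·0.00166·1060) = 0.1746 m/s.
Check: Re = ρVD/μ = 807·0.1746·0.0147/0.00166 = 1248 < 2300, so the laminar assumption holds.

V ≈ 0.175 m/s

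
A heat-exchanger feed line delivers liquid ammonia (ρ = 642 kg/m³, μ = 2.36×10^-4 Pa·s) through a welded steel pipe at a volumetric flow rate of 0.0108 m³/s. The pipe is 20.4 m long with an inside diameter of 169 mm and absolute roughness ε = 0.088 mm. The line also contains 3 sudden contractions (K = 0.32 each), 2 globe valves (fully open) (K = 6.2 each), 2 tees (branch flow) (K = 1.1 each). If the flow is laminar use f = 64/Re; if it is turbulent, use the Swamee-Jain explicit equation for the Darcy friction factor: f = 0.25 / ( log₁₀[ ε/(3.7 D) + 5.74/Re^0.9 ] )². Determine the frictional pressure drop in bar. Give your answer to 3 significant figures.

ΔP ≈ 0.0133 bar

Cross-sectional area A = πD²/4 = π(0.169)²/4 = 0.02243 m²; mean velocity V = Q/A = 0.0108/0.02243 = 0.4815 m/s.
Reynolds number Re = ρVD/μ = 642 · 0.4815 · 0.169 / 0.000236 = 2.213e+05.
Re > 4000 → turbulent. Relative roughness ε/D = 8.8e-05/0.169 = 0.000521. Swamee-Jain: f = 0.25/(log₁₀[0.000521/3.7 + 5.74/2.213e+05^0.9])² = 0.25/(log₁₀[0.000141 + 8.88e-05])² = 0.25/(-3.639)² = 0.01888.
Total minor-loss coefficient ΣK = 3·0.32 + 2·6.2 + 2·1.1 = 15.6.
ΔP = [f·L/D + ΣK]·(ρV²/2) = [0.01888·20.4/0.169 + 15.6]·(642·0.4815²/2) = [2.279 + 15.6]·74.41 = 1327 Pa.
ΔP = 1327 Pa = 0.0133 bar.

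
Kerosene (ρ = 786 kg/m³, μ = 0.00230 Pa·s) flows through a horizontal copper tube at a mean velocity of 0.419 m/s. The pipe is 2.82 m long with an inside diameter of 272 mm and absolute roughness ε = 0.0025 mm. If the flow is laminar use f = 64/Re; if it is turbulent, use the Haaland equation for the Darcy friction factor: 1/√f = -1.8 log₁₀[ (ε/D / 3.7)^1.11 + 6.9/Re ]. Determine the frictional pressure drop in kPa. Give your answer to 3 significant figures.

ΔP ≈ 0.0157 kPa

Reynolds number Re = ρVD/μ = 786 · 0.419 · 0.272 / 0.0023 = 3.895e+04.
Re > 4000 → turbulent. Relative roughness ε/D = 2.5e-06/0.272 = 9.19e-06. Haaland: 1/√f = -1.8 log₁₀[(9.19e-06/3.7)^1.11 + 6.9/3.895e+04] = -1.8 log₁₀[6.01e-07 + 0.000177] = 6.75, so f = 0.02195.
Darcy-Weisbach: ΔP = f(L/D)(ρV²/2) = 0.02195·(2.82/0.272)·(786·0.419²/2) = 0.02195·10.37·69 = 15.7 Pa.
ΔP = 15.7 Pa = 0.0157 kPa.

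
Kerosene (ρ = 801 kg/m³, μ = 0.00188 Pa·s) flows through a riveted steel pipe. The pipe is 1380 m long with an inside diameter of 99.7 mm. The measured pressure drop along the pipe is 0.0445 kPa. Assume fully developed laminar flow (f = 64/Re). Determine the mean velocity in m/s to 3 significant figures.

For laminar flow, f = 64/Re with Re = ρVD/μ, so Darcy-Weisbach reduces to ΔP = 32μLV/D². Solving for V: V = ΔP·D²/(32μL) = 44.5·(0.0997)²/(32·0.00188·1380) = 0.005328 m/s.
Check: Re = ρVD/μ = 801·0.005328·0.0997/0.00188 = 226.3 < 2300, so the laminar assumption holds.

V ≈ 0.00533 m/s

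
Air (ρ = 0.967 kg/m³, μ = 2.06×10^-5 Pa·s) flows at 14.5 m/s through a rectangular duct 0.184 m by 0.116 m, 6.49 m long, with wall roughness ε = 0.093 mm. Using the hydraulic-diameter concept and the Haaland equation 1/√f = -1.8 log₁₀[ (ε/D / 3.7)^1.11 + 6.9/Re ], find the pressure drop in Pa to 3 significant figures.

Hydraulic diameter D_h = 4A/P = 4·(0.184·0.116)/(2·(0.184+0.116)) = 0.08538/0.6 = 0.1423 m.
Re = ρVD_h/μ = 0.967·14.5·0.1423/2.06e-05 = 9.685e+04.
ε/D_h = 9.3e-05/0.1423 = 0.000654; Haaland gives 1/√f = -1.8 log₁₀[6.83e-05+7.12e-05] = 6.94, so f = 0.02076.
ΔP = f(L/D_h)(ρV²/2) = 0.02076·6.49/0.1423·101.7 = 96.28 Pa.

ΔP ≈ 96.3 Pa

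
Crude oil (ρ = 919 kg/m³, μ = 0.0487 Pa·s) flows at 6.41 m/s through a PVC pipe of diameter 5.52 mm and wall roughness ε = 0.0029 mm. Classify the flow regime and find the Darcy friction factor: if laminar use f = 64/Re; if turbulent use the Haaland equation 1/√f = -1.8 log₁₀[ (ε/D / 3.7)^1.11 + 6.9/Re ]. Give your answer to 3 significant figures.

f ≈ 0.0959

Re = ρVD/μ = 919·6.41·0.00552/0.0487 = 667.7.
Re < 2300 → laminar, so f = 64/Re = 0.09585 (roughness is irrelevant in laminar flow).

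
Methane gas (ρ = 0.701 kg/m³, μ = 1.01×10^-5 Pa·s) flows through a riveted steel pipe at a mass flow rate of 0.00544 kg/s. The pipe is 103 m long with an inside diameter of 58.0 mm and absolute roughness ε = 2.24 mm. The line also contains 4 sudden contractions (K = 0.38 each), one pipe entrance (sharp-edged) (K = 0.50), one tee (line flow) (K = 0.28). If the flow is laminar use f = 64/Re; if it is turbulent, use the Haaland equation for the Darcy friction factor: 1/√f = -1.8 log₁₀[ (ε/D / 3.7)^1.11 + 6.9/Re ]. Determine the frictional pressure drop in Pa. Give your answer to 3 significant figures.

ΔP ≈ 362 Pa

A = πD²/4 = π(0.058)²/4 = 0.002642 m²; mean velocity V = ṁ/(ρA) = 0.00544/(0.701 · 0.002642) = 2.937 m/s.
Reynolds number Re = ρVD/μ = 0.701 · 2.937 · 0.058 / 1.01e-05 = 1.182e+04.
Re > 4000 → turbulent. Relative roughness ε/D = 0.00224/0.058 = 0.0386. Haaland: 1/√f = -1.8 log₁₀[(0.0386/3.7)^1.11 + 6.9/1.182e+04] = -1.8 log₁₀[0.00632 + 0.000584] = 3.89, so f = 0.06609.
Total minor-loss coefficient ΣK = 4·0.38 + 1·0.5 + 1·0.28 = 2.3.
ΔP = [f·L/D + ΣK]·(ρV²/2) = [0.06609·103/0.058 + 2.3]·(0.701·2.937²/2) = [117.4 + 2.3]·3.024 = 361.9 Pa.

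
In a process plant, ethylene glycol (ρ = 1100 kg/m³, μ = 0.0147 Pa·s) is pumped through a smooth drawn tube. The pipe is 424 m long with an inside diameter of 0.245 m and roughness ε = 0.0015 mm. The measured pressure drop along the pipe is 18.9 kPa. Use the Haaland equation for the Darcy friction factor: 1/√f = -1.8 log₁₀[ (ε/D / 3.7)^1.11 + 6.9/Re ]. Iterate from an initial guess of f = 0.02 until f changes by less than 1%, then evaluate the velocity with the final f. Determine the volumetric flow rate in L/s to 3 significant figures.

Rearranging Darcy-Weisbach: V = √(2·ΔP·D/(f·L·ρ)). With ε/D = 1.5e-06/0.245 = 6.12e-06, iterate starting from f = 0.02:
  f = 0.02 → V = √(2·1.89e+04·0.245/(0.02·424·1100)) = 0.9964 m/s; Re = ρVD/μ = 1.827e+04; f → 0.02635
  f = 0.02635 → V = 0.8681 m/s; Re = 1.591e+04; f → 0.0273
  f = 0.0273 → V = 0.8529 m/s; Re = 1.564e+04; f → 0.02742
Converged (Δf/f < 1%). With the final f = 0.02742: V = √(2·1.89e+04·0.245/(0.02742·424·1100)) = 0.8509 m/s.
Q = V·A = 0.8509·(π/4·0.245²) = 0.04012 m³/s = 40.1 L/s.

Q ≈ 40.1 L/s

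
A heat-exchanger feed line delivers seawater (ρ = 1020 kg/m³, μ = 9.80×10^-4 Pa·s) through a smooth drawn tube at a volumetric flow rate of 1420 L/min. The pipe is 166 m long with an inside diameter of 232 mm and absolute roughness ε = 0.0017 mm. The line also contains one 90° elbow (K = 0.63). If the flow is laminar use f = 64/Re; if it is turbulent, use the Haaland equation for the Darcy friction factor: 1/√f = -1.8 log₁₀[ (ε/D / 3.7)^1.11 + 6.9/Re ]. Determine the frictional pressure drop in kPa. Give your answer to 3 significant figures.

ΔP ≈ 2.02 kPa

Q = 1420 L/min = 1420/60000 = 0.02367 m³/s.
Cross-sectional area A = πD²/4 = π(0.232)²/4 = 0.04227 m²; mean velocity V = Q/A = 0.02367/0.04227 = 0.5598 m/s.
Reynolds number Re = ρVD/μ = 1020 · 0.5598 · 0.232 / 0.00098 = 1.352e+05.
Re > 4000 → turbulent. Relative roughness ε/D = 1.7e-06/0.232 = 7.33e-06. Haaland: 1/√f = -1.8 log₁₀[(7.33e-06/3.7)^1.11 + 6.9/1.352e+05] = -1.8 log₁₀[4.67e-07 + 5.1e-05] = 7.719, so f = 0.01678.
Total minor-loss coefficient ΣK = 1·0.63 = 0.63.
ΔP = [f·L/D + ΣK]·(ρV²/2) = [0.01678·166/0.232 + 0.63]·(1020·0.5598²/2) = [12.01 + 0.63]·159.9 = 2020 Pa.
ΔP = 2020 Pa = 2.02 kPa.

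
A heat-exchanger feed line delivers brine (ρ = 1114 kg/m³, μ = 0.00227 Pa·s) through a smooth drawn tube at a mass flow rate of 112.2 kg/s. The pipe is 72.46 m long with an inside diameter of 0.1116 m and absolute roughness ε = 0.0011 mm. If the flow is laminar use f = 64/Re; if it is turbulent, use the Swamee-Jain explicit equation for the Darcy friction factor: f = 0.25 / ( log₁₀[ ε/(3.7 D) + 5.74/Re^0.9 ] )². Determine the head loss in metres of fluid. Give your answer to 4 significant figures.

A = πD²/4 = π(0.1116)²/4 = 0.009782 m²; mean velocity V = ṁ/(ρA) = 112.2/(1114 · 0.009782) = 10.3 m/s.
Reynolds number Re = ρVD/μ = 1114 · 10.3 · 0.1116 / 0.00227 = 5.639e+05.
Re > 4000 → turbulent. Relative roughness ε/D = 1.1e-06/0.1116 = 9.86e-06. Swamee-Jain: f = 0.25/(log₁₀[9.86e-06/3.7 + 5.74/5.639e+05^0.9])² = 0.25/(log₁₀[2.66e-06 + 3.83e-05])² = 0.25/(-4.388)² = 0.01298.
Darcy-Weisbach: ΔP = f(L/D)(ρV²/2) = 0.01298·(72.46/0.1116)·(1114·10.3²/2) = 0.01298·649.3·5.905e+04 = 4.978e+05 Pa.
Head loss h_f = ΔP/(ρg) = 4.978e+05/(1114·9.81) = 45.55 m.

h_f ≈ 45.55 m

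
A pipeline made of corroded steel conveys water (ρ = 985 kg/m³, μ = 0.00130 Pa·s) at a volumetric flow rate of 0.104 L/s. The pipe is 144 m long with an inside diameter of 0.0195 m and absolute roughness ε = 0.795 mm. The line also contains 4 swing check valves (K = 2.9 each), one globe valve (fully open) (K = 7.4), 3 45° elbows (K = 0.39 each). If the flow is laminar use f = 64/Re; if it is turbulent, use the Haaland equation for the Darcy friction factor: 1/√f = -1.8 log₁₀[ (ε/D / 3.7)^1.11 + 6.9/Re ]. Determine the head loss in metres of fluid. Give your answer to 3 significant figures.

Q = 0.104 L/s = 0.104/1000 = 0.000104 m³/s.
Cross-sectional area A = πD²/4 = π(0.0195)²/4 = 0.0002986 m²; mean velocity V = Q/A = 0.000104/0.0002986 = 0.3482 m/s.
Reynolds number Re = ρVD/μ = 985 · 0.3482 · 0.0195 / 0.0013 = 5145.
Re > 4000 → turbulent. Relative roughness ε/D = 0.000795/0.0195 = 0.0408. Haaland: 1/√f = -1.8 log₁₀[(0.0408/3.7)^1.11 + 6.9/5145] = -1.8 log₁₀[0.00671 + 0.00134] = 3.769, so f = 0.07038.
Total minor-loss coefficient ΣK = 4·2.9 + 1·7.4 + 3·0.39 = 20.2.
ΔP = [f·L/D + ΣK]·(ρV²/2) = [0.07038·144/0.0195 + 20.2]·(985·0.3482²/2) = [519.7 + 20.2]·59.72 = 3.225e+04 Pa.
Head loss h_f = ΔP/(ρg) = 3.225e+04/(985·9.81) = 3.34 m.

h_f ≈ 3.34 m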